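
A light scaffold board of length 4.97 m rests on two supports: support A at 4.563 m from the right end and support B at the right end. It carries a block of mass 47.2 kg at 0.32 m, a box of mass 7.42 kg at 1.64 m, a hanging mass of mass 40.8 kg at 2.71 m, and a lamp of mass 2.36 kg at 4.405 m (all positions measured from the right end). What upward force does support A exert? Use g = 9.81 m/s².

Sum moments about support B (its reaction then has zero moment arm).
Block: 47.2 × 9.81 = 463 N down at 0.32 m → arm 0.32 m, τ = 463 × 0.32 = 148.2 N·m counterclockwise.
Box: 7.42 × 9.81 = 72.79 N down at 1.64 m → arm 1.64 m, τ = 72.79 × 1.64 = 119.4 N·m counterclockwise.
Hanging mass: 40.8 × 9.81 = 400.2 N down at 2.71 m → arm 2.71 m, τ = 400.2 × 2.71 = 1085 N·m counterclockwise.
Lamp: 2.36 × 9.81 = 23.15 N down at 4.405 m → arm 4.405 m, τ = 23.15 × 4.405 = 102 N·m counterclockwise.
Net load moment about support B = 1455 N·m counterclockwise.
Reaction R at support A is upward at 4.563 m, arm 4.563 m → moment R × 4.563 clockwise.
Setting net torque to zero: R × 4.563 = 1455 → R = 319 N.

R_A ≈ 319 N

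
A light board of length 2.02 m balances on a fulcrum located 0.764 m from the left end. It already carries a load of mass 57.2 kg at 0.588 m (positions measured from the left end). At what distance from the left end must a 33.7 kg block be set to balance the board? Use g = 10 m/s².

Take moments about the fulcrum (at 0.764 m from the left end).
Load: 57.2 × 10 = 572 N down at 0.588 m → arm 0.176 m, τ = 572 × 0.176 = 100.7 N·m counterclockwise.
Net moment of existing loads = 100.7 N·m counterclockwise.
The block weighs 33.7 × 10 = 337 N and must supply an equal clockwise moment, so its lever arm about the fulcrum is 100.7 / 337 = 0.299 m.
That puts it at 0.764 + 0.299 = 1.06 m from the left end.

x ≈ 1.06 m from the left end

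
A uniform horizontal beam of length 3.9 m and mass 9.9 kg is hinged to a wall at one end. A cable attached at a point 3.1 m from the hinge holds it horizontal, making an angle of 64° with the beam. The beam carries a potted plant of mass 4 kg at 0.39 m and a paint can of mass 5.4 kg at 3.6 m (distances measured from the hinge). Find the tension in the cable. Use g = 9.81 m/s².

Taking torques about the hinge:
Beam weight: 9.9 × 9.81 = 97.12 N down at 1.95 m → arm 1.95 m, τ = 97.12 × 1.95 = 189.4 N·m clockwise.
Potted plant: 4 × 9.81 = 39.24 N down at 0.39 m → arm 0.39 m, τ = 39.24 × 0.39 = 15.3 N·m clockwise.
Paint can: 5.4 × 9.81 = 52.97 N down at 3.6 m → arm 3.6 m, τ = 52.97 × 3.6 = 190.7 N·m clockwise.
Total clockwise load moment = 395.4 N·m.
The cable tension T acts at 3.1 m; only its component perpendicular to the beam, T sinθ, produces torque. sin 64° = 0.8988.
For rotational equilibrium, T × 3.1 × 0.8988 = 395.4, so T = 395.4 / 2.786 = 142 N.

T ≈ 142 N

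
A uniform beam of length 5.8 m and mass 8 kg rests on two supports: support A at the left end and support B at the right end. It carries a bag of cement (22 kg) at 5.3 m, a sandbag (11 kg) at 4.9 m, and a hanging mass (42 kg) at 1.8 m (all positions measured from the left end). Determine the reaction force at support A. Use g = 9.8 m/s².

Take moments about support B.
Beam weight: 8 × 9.8 = 78.4 N down at 2.9 m → arm 2.9 m, τ = 78.4 × 2.9 = 227.4 N·m counterclockwise.
Bag of cement: 22 × 9.8 = 215.6 N down at 5.3 m → arm 0.5 m, τ = 215.6 × 0.5 = 107.8 N·m counterclockwise.
Sandbag: 11 × 9.8 = 107.8 N down at 4.9 m → arm 0.9 m, τ = 107.8 × 0.9 = 97.02 N·m counterclockwise.
Hanging mass: 42 × 9.8 = 411.6 N down at 1.8 m → arm 4 m, τ = 411.6 × 4 = 1646 N·m counterclockwise.
Net load moment about support B = 2078 N·m counterclockwise.
Reaction R at support A is upward at 0 m, arm 5.8 m → moment R × 5.8 clockwise.
For rotational equilibrium, R × 5.8 = 2078, so R = 358 N.

R_A ≈ 358 N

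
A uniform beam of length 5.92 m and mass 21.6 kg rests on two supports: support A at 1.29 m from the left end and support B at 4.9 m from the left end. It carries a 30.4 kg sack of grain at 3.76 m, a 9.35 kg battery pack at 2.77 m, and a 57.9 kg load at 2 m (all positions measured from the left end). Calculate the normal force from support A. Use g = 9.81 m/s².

Sum moments about support B (its reaction then has zero moment arm).
Beam weight: 21.6 × 9.81 = 211.9 N down at 2.96 m → arm 1.94 m, τ = 211.9 × 1.94 = 411.1 N·m counterclockwise.
Sack of grain: 30.4 × 9.81 = 298.2 N down at 3.76 m → arm 1.14 m, τ = 298.2 × 1.14 = 339.9 N·m counterclockwise.
Battery pack: 9.35 × 9.81 = 91.72 N down at 2.77 m → arm 2.13 m, τ = 91.72 × 2.13 = 195.4 N·m counterclockwise.
Load: 57.9 × 9.81 = 568 N down at 2 m → arm 2.9 m, τ = 568 × 2.9 = 1647 N·m counterclockwise.
Net load moment about support B = 2593 N·m counterclockwise.
Reaction R at support A is upward at 1.29 m, arm 3.61 m → moment R × 3.61 clockwise.
For rotational equilibrium, R × 3.61 = 2593, so R = 718 N.

R_A ≈ 718 N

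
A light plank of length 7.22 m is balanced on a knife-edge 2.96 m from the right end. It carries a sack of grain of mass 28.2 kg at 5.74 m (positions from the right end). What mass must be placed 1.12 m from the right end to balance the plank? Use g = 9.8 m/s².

m ≈ 42.6 kg

Taking torques about the knife-edge (at 2.96 m from the right end):
Sack of grain: 28.2 × 9.8 = 276.4 N down at 5.74 m → arm 2.78 m, τ = 276.4 × 2.78 = 768.4 N·m counterclockwise.
Net moment of known loads = 768.4 N·m counterclockwise.
An unknown mass m at 1.12 m has arm 1.84 m; its moment is m·g·1.84 clockwise.
For rotational equilibrium, m × 9.8 × 1.84 = 768.4, so m = 768.4 / (9.8 × 1.84) = 42.6 kg.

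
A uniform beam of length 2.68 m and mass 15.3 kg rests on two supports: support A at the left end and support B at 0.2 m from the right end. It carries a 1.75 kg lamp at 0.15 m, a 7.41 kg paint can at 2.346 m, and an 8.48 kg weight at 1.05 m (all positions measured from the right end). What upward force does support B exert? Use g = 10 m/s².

R_B ≈ 166 N

Take moments about support A.
Beam weight: 15.3 × 10 = 153 N down at 1.34 m → arm 1.34 m, τ = 153 × 1.34 = 205 N·m clockwise.
Lamp: 1.75 × 10 = 17.5 N down at 0.15 m → arm 2.53 m, τ = 17.5 × 2.53 = 44.27 N·m clockwise.
Paint can: 7.41 × 10 = 74.1 N down at 2.346 m → arm 0.334 m, τ = 74.1 × 0.334 = 24.75 N·m clockwise.
Weight: 8.48 × 10 = 84.8 N down at 1.05 m → arm 1.63 m, τ = 84.8 × 1.63 = 138.2 N·m clockwise.
Net load moment about support A = 412.2 N·m clockwise.
Reaction R at support B is upward at 0.2 m, arm 2.48 m → moment R × 2.48 counterclockwise.
Balancing moments: R × 2.48 = 412.2, giving R = 166 N.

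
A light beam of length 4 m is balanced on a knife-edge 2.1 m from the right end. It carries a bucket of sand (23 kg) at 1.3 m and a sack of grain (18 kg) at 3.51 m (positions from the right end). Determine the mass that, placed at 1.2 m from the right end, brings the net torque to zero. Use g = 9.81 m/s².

m ≈ 7.76 kg

Choose the knife-edge (at 2.1 m from the right end) as the axis so the support reaction has zero arm there.
Bucket of sand: 23 × 9.81 = 225.6 N down at 1.3 m → arm 0.8 m, τ = 225.6 × 0.8 = 180.5 N·m clockwise.
Sack of grain: 18 × 9.81 = 176.6 N down at 3.51 m → arm 1.41 m, τ = 176.6 × 1.41 = 249 N·m counterclockwise.
Net moment of known loads = 68.5 N·m counterclockwise.
An unknown mass m at 1.2 m has arm 0.9 m; its moment is m·g·0.9 clockwise.
Balancing moments: m × 9.81 × 0.9 = 68.5, giving m = 68.5 / (9.81 × 0.9) = 7.76 kg.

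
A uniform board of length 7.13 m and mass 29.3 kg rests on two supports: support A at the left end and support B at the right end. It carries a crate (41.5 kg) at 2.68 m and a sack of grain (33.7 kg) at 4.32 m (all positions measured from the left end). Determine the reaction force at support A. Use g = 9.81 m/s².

Taking torques about support B:
Beam weight: 29.3 × 9.81 = 287.4 N down at 3.565 m → arm 3.565 m, τ = 287.4 × 3.565 = 1025 N·m counterclockwise.
Crate: 41.5 × 9.81 = 407.1 N down at 2.68 m → arm 4.45 m, τ = 407.1 × 4.45 = 1812 N·m counterclockwise.
Sack of grain: 33.7 × 9.81 = 330.6 N down at 4.32 m → arm 2.81 m, τ = 330.6 × 2.81 = 929 N·m counterclockwise.
Net load moment about support B = 3766 N·m counterclockwise.
Reaction R at support A is upward at 0 m, arm 7.13 m → moment R × 7.13 clockwise.
Στ = 0 ⇒ R × 7.13 = 3766 ⇒ R = 528 N.

R_A ≈ 528 N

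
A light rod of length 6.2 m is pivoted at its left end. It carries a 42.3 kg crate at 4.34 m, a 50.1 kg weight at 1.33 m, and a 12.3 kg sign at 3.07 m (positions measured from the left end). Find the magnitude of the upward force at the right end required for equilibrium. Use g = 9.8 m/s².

F ≈ 455 N

Sum moments about the left end (the unknown pivot reaction has zero arm there).
Crate: 42.3 × 9.8 = 414.5 N down at 4.34 m → arm 4.34 m, τ = 414.5 × 4.34 = 1799 N·m clockwise.
Weight: 50.1 × 9.8 = 491 N down at 1.33 m → arm 1.33 m, τ = 491 × 1.33 = 653 N·m clockwise.
Sign: 12.3 × 9.8 = 120.5 N down at 3.07 m → arm 3.07 m, τ = 120.5 × 3.07 = 369.9 N·m clockwise.
Net moment of the loads = 2822 N·m clockwise.
The upward force F acts at the right end, arm 6.2 m, giving F × 6.2 counterclockwise.
For rotational equilibrium, F × 6.2 = 2822, so F = 2822 / 6.2 = 455 N.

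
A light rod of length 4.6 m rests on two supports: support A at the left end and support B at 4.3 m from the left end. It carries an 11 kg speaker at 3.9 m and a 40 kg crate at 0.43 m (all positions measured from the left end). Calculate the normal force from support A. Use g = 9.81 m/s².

R_A ≈ 363 N

About support B:
Speaker: 11 × 9.81 = 107.9 N down at 3.9 m → arm 0.4 m, τ = 107.9 × 0.4 = 43.16 N·m counterclockwise.
Crate: 40 × 9.81 = 392.4 N down at 0.43 m → arm 3.87 m, τ = 392.4 × 3.87 = 1519 N·m counterclockwise.
Net load moment about support B = 1562 N·m counterclockwise.
Reaction R at support A is upward at 0 m, arm 4.3 m → moment R × 4.3 clockwise.
Στ = 0 ⇒ R × 4.3 = 1562 ⇒ R = 363 N.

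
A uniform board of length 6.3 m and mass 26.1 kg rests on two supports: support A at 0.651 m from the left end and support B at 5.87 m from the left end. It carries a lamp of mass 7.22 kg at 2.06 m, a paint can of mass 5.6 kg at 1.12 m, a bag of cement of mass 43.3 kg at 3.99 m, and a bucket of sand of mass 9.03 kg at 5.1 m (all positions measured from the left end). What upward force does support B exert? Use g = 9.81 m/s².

Taking torques about support A:
Beam weight: 26.1 × 9.81 = 256 N down at 3.15 m → arm 2.499 m, τ = 256 × 2.499 = 639.7 N·m clockwise.
Lamp: 7.22 × 9.81 = 70.83 N down at 2.06 m → arm 1.409 m, τ = 70.83 × 1.409 = 99.8 N·m clockwise.
Paint can: 5.6 × 9.81 = 54.94 N down at 1.12 m → arm 0.469 m, τ = 54.94 × 0.469 = 25.77 N·m clockwise.
Bag of cement: 43.3 × 9.81 = 424.8 N down at 3.99 m → arm 3.339 m, τ = 424.8 × 3.339 = 1418 N·m clockwise.
Bucket of sand: 9.03 × 9.81 = 88.58 N down at 5.1 m → arm 4.449 m, τ = 88.58 × 4.449 = 394.1 N·m clockwise.
Net load moment about support A = 2577 N·m clockwise.
Reaction R at support B is upward at 5.87 m, arm 5.219 m → moment R × 5.219 counterclockwise.
Στ = 0 ⇒ R × 5.219 = 2577 ⇒ R = 494 N.

R_B ≈ 494 N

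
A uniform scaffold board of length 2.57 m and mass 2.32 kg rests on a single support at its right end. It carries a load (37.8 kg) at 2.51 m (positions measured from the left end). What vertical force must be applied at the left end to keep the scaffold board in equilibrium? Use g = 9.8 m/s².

F ≈ 20 N

Taking torques about the right end:
Beam weight: 2.32 × 9.8 = 22.74 N down at 1.285 m → arm 1.285 m, τ = 22.74 × 1.285 = 29.22 N·m counterclockwise.
Load: 37.8 × 9.8 = 370.4 N down at 2.51 m → arm 0.06 m, τ = 370.4 × 0.06 = 22.22 N·m counterclockwise.
Net moment of the loads = 51.44 N·m counterclockwise.
The upward force F acts at the left end, arm 2.57 m, giving F × 2.57 clockwise.
For rotational equilibrium, F × 2.57 = 51.44, so F = 51.44 / 2.57 = 20 N.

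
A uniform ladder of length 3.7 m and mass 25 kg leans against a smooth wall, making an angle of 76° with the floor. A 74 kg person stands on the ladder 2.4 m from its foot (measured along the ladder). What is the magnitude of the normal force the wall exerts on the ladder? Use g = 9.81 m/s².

Choose the foot of the ladder as the axis so the floor normal and friction both act there and drop out.
Ladder weight 25×9.81 = 245.2 N acts at 1.85 m along the ladder; its horizontal arm is 1.85·cos76° = 0.4476 m → τ = 109.8 N·m clockwise.
Person: 74×9.81 = 725.9 N at 2.4 m → arm 0.5806 m → τ = 421.5 N·m clockwise.
Wall normal N acts horizontally at the top; its moment arm is the height L sinθ = 3.7·sin76° = 3.59 m, counterclockwise.
Στ = 0 ⇒ N × 3.59 = 531.3 ⇒ N = 148 N.

N_wall ≈ 148 N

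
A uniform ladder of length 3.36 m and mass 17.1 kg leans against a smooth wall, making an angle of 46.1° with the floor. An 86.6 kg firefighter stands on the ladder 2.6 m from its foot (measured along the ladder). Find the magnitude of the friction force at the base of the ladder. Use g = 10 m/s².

f ≈ 727 N

Taking torques about the foot of the ladder:
Ladder weight 17.1×10 = 171 N acts at 1.68 m along the ladder; its horizontal arm is 1.68·cos46.1° = 1.165 m → τ = 199.2 N·m clockwise.
Firefighter: 86.6×10 = 866 N at 2.6 m → arm 1.803 m → τ = 1561 N·m clockwise.
Wall normal N acts horizontally at the top; its moment arm is the height L sinθ = 3.36·sin46.1° = 2.421 m, counterclockwise.
Balancing moments: N × 2.421 = 1760, giving N = 727 N.
ΣFx = 0: friction at the foot balances the wall's push, so f = N_wall = 727 N.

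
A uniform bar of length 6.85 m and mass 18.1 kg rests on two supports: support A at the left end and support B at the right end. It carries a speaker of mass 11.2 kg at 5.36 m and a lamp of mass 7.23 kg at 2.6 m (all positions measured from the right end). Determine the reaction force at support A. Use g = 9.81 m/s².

Sum moments about support B (its reaction then has zero moment arm).
Beam weight: 18.1 × 9.81 = 177.6 N down at 3.425 m → arm 3.425 m, τ = 177.6 × 3.425 = 608.3 N·m counterclockwise.
Speaker: 11.2 × 9.81 = 109.9 N down at 5.36 m → arm 5.36 m, τ = 109.9 × 5.36 = 589.1 N·m counterclockwise.
Lamp: 7.23 × 9.81 = 70.93 N down at 2.6 m → arm 2.6 m, τ = 70.93 × 2.6 = 184.4 N·m counterclockwise.
Net load moment about support B = 1382 N·m counterclockwise.
Reaction R at support A is upward at 6.85 m, arm 6.85 m → moment R × 6.85 clockwise.
Balancing moments: R × 6.85 = 1382, giving R = 202 N.

R_A ≈ 202 N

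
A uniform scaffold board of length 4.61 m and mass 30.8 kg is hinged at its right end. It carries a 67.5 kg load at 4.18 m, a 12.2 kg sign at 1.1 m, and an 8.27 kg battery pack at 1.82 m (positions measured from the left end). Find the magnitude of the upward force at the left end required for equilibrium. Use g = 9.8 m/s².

Sum moments about the right end (the unknown pivot reaction has zero arm there).
Beam weight: 30.8 × 9.8 = 301.8 N down at 2.305 m → arm 2.305 m, τ = 301.8 × 2.305 = 695.6 N·m counterclockwise.
Load: 67.5 × 9.8 = 661.5 N down at 4.18 m → arm 0.43 m, τ = 661.5 × 0.43 = 284.4 N·m counterclockwise.
Sign: 12.2 × 9.8 = 119.6 N down at 1.1 m → arm 3.51 m, τ = 119.6 × 3.51 = 419.8 N·m counterclockwise.
Battery pack: 8.27 × 9.8 = 81.05 N down at 1.82 m → arm 2.79 m, τ = 81.05 × 2.79 = 226.1 N·m counterclockwise.
Net moment of the loads = 1626 N·m counterclockwise.
The upward force F acts at the left end, arm 4.61 m, giving F × 4.61 clockwise.
Στ = 0 ⇒ F × 4.61 = 1626 ⇒ F = 1626 / 4.61 = 353 N.

F ≈ 353 N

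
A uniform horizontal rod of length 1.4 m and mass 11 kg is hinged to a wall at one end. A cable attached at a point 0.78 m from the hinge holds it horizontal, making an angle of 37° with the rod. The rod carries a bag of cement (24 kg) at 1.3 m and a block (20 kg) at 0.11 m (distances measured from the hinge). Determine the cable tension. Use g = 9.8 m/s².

Sum moments about the hinge (the unknown hinge reaction has zero arm there).
Beam weight: 11 × 9.8 = 107.8 N down at 0.7 m → arm 0.7 m, τ = 107.8 × 0.7 = 75.46 N·m clockwise.
Bag of cement: 24 × 9.8 = 235.2 N down at 1.3 m → arm 1.3 m, τ = 235.2 × 1.3 = 305.8 N·m clockwise.
Block: 20 × 9.8 = 196 N down at 0.11 m → arm 0.11 m, τ = 196 × 0.11 = 21.56 N·m clockwise.
Total clockwise load moment = 402.8 N·m.
The cable tension T acts at 0.78 m; only its component perpendicular to the rod, T sinθ, produces torque. sin 37° = 0.6018.
Στ = 0 ⇒ T × 0.78 × 0.6018 = 402.8 ⇒ T = 402.8 / 0.4694 = 858 N.

T ≈ 858 N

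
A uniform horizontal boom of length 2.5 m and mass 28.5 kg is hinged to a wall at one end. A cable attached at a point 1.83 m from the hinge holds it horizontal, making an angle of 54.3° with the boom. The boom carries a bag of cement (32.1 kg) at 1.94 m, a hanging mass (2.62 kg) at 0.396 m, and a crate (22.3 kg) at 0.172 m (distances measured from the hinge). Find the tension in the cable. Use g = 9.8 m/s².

T ≈ 678 N

Choose the hinge as the axis so the unknown hinge reaction has zero arm there.
Beam weight: 28.5 × 9.8 = 279.3 N down at 1.25 m → arm 1.25 m, τ = 279.3 × 1.25 = 349.1 N·m clockwise.
Bag of cement: 32.1 × 9.8 = 314.6 N down at 1.94 m → arm 1.94 m, τ = 314.6 × 1.94 = 610.3 N·m clockwise.
Hanging mass: 2.62 × 9.8 = 25.68 N down at 0.396 m → arm 0.396 m, τ = 25.68 × 0.396 = 10.17 N·m clockwise.
Crate: 22.3 × 9.8 = 218.5 N down at 0.172 m → arm 0.172 m, τ = 218.5 × 0.172 = 37.58 N·m clockwise.
Total clockwise load moment = 1007 N·m.
The cable tension T acts at 1.83 m; only its component perpendicular to the boom, T sinθ, produces torque. sin 54.3° = 0.8121.
Setting net torque to zero: T × 1.83 × 0.8121 = 1007 → T = 1007 / 1.486 = 678 N.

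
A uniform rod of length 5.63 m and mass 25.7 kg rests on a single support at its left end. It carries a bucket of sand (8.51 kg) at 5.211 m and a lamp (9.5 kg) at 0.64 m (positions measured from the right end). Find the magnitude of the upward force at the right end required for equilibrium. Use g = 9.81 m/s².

F ≈ 215 N

Taking torques about the left end:
Beam weight: 25.7 × 9.81 = 252.1 N down at 2.815 m → arm 2.815 m, τ = 252.1 × 2.815 = 709.7 N·m clockwise.
Bucket of sand: 8.51 × 9.81 = 83.48 N down at 5.211 m → arm 0.419 m, τ = 83.48 × 0.419 = 34.98 N·m clockwise.
Lamp: 9.5 × 9.81 = 93.2 N down at 0.64 m → arm 4.99 m, τ = 93.2 × 4.99 = 465.1 N·m clockwise.
Net moment of the loads = 1210 N·m clockwise.
The upward force F acts at the right end, arm 5.63 m, giving F × 5.63 counterclockwise.
Setting net torque to zero: F × 5.63 = 1210 → F = 1210 / 5.63 = 215 N.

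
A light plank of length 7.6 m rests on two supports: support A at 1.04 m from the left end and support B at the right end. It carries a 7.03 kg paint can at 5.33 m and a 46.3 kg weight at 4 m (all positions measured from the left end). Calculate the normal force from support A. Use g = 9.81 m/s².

R_A ≈ 273 N

About support B:
Paint can: 7.03 × 9.81 = 68.96 N down at 5.33 m → arm 2.27 m, τ = 68.96 × 2.27 = 156.5 N·m counterclockwise.
Weight: 46.3 × 9.81 = 454.2 N down at 4 m → arm 3.6 m, τ = 454.2 × 3.6 = 1635 N·m counterclockwise.
Net load moment about support B = 1792 N·m counterclockwise.
Reaction R at support A is upward at 1.04 m, arm 6.56 m → moment R × 6.56 clockwise.
Στ = 0 ⇒ R × 6.56 = 1792 ⇒ R = 273 N.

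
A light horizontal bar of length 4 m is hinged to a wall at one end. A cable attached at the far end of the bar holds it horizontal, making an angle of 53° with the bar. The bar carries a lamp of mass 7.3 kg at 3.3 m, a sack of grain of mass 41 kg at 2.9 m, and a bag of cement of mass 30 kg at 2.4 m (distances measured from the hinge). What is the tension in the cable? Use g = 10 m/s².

Sum moments about the hinge (the unknown hinge reaction has zero arm there).
Lamp: 7.3 × 10 = 73 N down at 3.3 m → arm 3.3 m, τ = 73 × 3.3 = 240.9 N·m clockwise.
Sack of grain: 41 × 10 = 410 N down at 2.9 m → arm 2.9 m, τ = 410 × 2.9 = 1189 N·m clockwise.
Bag of cement: 30 × 10 = 300 N down at 2.4 m → arm 2.4 m, τ = 300 × 2.4 = 720 N·m clockwise.
Total clockwise load moment = 2150 N·m.
The cable tension T acts at 4 m; only its component perpendicular to the bar, T sinθ, produces torque. sin 53° = 0.7986.
Setting net torque to zero: T × 4 × 0.7986 = 2150 → T = 2150 / 3.194 = 673 N.

T ≈ 673 N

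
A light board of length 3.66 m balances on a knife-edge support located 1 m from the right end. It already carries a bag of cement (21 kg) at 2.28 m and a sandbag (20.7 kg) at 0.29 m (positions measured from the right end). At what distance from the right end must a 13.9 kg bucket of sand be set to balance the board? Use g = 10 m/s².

x ≈ 0.124 m from the right end

Choose the knife-edge support (at 1 m from the right end) as the axis so the support reaction has zero arm there.
Bag of cement: 21 × 10 = 210 N down at 2.28 m → arm 1.28 m, τ = 210 × 1.28 = 268.8 N·m counterclockwise.
Sandbag: 20.7 × 10 = 207 N down at 0.29 m → arm 0.71 m, τ = 207 × 0.71 = 147 N·m clockwise.
Net moment of existing loads = 121.8 N·m counterclockwise.
The bucket of sand weighs 13.9 × 10 = 139 N and must supply an equal clockwise moment, so its lever arm about the knife-edge support is 121.8 / 139 = 0.876 m.
That puts it at 1 − 0.876 = 0.124 m from the right end.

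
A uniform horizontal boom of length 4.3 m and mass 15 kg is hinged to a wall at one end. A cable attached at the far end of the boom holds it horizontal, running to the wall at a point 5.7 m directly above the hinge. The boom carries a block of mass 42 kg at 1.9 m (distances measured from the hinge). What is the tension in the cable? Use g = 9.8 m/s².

Taking torques about the hinge:
Beam weight: 15 × 9.8 = 147 N down at 2.15 m → arm 2.15 m, τ = 147 × 2.15 = 316.1 N·m clockwise.
Block: 42 × 9.8 = 411.6 N down at 1.9 m → arm 1.9 m, τ = 411.6 × 1.9 = 782 N·m clockwise.
Total clockwise load moment = 1098 N·m.
The cable tension T acts at 4.3 m; only its component perpendicular to the boom, T sinθ, produces torque. sinθ = h/√(h²+d²) = 5.7/√(5.7²+4.3²) = 0.7983.
For rotational equilibrium, T × 4.3 × 0.7983 = 1098, so T = 1098 / 3.433 = 320 N.

T ≈ 320 N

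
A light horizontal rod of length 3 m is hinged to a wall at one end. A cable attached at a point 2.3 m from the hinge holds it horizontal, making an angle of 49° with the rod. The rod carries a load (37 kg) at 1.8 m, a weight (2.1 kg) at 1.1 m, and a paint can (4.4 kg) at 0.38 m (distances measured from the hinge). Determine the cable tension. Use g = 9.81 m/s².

About the hinge:
Load: 37 × 9.81 = 363 N down at 1.8 m → arm 1.8 m, τ = 363 × 1.8 = 653.4 N·m clockwise.
Weight: 2.1 × 9.81 = 20.6 N down at 1.1 m → arm 1.1 m, τ = 20.6 × 1.1 = 22.66 N·m clockwise.
Paint can: 4.4 × 9.81 = 43.16 N down at 0.38 m → arm 0.38 m, τ = 43.16 × 0.38 = 16.4 N·m clockwise.
Total clockwise load moment = 692.5 N·m.
The cable tension T acts at 2.3 m; only its component perpendicular to the rod, T sinθ, produces torque. sin 49° = 0.7547.
Balancing moments: T × 2.3 × 0.7547 = 692.5, giving T = 692.5 / 1.736 = 399 N.

T ≈ 399 N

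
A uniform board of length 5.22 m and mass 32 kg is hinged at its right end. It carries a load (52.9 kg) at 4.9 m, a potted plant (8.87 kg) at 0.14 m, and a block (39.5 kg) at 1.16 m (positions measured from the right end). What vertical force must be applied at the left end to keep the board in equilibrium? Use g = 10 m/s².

F ≈ 747 N

Take moments about the right end.
Beam weight: 32 × 10 = 320 N down at 2.61 m → arm 2.61 m, τ = 320 × 2.61 = 835.2 N·m counterclockwise.
Load: 52.9 × 10 = 529 N down at 4.9 m → arm 4.9 m, τ = 529 × 4.9 = 2592 N·m counterclockwise.
Potted plant: 8.87 × 10 = 88.7 N down at 0.14 m → arm 0.14 m, τ = 88.7 × 0.14 = 12.42 N·m counterclockwise.
Block: 39.5 × 10 = 395 N down at 1.16 m → arm 1.16 m, τ = 395 × 1.16 = 458.2 N·m counterclockwise.
Net moment of the loads = 3898 N·m counterclockwise.
The upward force F acts at the left end, arm 5.22 m, giving F × 5.22 clockwise.
For rotational equilibrium, F × 5.22 = 3898, so F = 3898 / 5.22 = 747 N.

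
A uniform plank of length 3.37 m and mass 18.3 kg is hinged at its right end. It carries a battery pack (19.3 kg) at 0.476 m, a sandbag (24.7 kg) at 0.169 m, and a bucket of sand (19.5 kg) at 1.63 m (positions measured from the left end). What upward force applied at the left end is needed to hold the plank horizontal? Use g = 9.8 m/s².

About the right end:
Beam weight: 18.3 × 9.8 = 179.3 N down at 1.685 m → arm 1.685 m, τ = 179.3 × 1.685 = 302.1 N·m counterclockwise.
Battery pack: 19.3 × 9.8 = 189.1 N down at 0.476 m → arm 2.894 m, τ = 189.1 × 2.894 = 547.3 N·m counterclockwise.
Sandbag: 24.7 × 9.8 = 242.1 N down at 0.169 m → arm 3.201 m, τ = 242.1 × 3.201 = 775 N·m counterclockwise.
Bucket of sand: 19.5 × 9.8 = 191.1 N down at 1.63 m → arm 1.74 m, τ = 191.1 × 1.74 = 332.5 N·m counterclockwise.
Net moment of the loads = 1957 N·m counterclockwise.
The upward force F acts at the left end, arm 3.37 m, giving F × 3.37 clockwise.
For rotational equilibrium, F × 3.37 = 1957, so F = 1957 / 3.37 = 581 N.

F ≈ 581 N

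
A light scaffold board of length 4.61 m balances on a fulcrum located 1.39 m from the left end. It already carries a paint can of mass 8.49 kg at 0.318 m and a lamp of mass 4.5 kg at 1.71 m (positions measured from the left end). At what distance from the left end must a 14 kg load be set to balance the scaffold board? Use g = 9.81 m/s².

x ≈ 1.94 m from the left end

About the fulcrum (at 1.39 m from the left end):
Paint can: 8.49 × 9.81 = 83.29 N down at 0.318 m → arm 1.072 m, τ = 83.29 × 1.072 = 89.29 N·m counterclockwise.
Lamp: 4.5 × 9.81 = 44.15 N down at 1.71 m → arm 0.32 m, τ = 44.15 × 0.32 = 14.13 N·m clockwise.
Net moment of existing loads = 75.16 N·m counterclockwise.
The load weighs 14 × 9.81 = 137.3 N and must supply an equal clockwise moment, so its lever arm about the fulcrum is 75.16 / 137.3 = 0.547 m.
That puts it at 1.39 + 0.547 = 1.94 m from the left end.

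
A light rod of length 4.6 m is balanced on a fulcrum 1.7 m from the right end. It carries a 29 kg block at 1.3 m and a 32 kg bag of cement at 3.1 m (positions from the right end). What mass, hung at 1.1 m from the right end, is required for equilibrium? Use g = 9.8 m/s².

About the fulcrum (at 1.7 m from the right end):
Block: 29 × 9.8 = 284.2 N down at 1.3 m → arm 0.4 m, τ = 284.2 × 0.4 = 113.7 N·m clockwise.
Bag of cement: 32 × 9.8 = 313.6 N down at 3.1 m → arm 1.4 m, τ = 313.6 × 1.4 = 439 N·m counterclockwise.
Net moment of known loads = 325.3 N·m counterclockwise.
An unknown mass m at 1.1 m has arm 0.6 m; its moment is m·g·0.6 clockwise.
Στ = 0 ⇒ m × 9.8 × 0.6 = 325.3 ⇒ m = 325.3 / (9.8 × 0.6) = 55.3 kg.

m ≈ 55.3 kg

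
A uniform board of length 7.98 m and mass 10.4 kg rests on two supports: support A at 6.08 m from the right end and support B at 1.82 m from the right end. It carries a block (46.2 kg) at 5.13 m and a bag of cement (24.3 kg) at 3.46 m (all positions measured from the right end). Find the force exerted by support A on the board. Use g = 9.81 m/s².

Choose support B as the axis so its reaction then has zero moment arm.
Beam weight: 10.4 × 9.81 = 102 N down at 3.99 m → arm 2.17 m, τ = 102 × 2.17 = 221.3 N·m counterclockwise.
Block: 46.2 × 9.81 = 453.2 N down at 5.13 m → arm 3.31 m, τ = 453.2 × 3.31 = 1500 N·m counterclockwise.
Bag of cement: 24.3 × 9.81 = 238.4 N down at 3.46 m → arm 1.64 m, τ = 238.4 × 1.64 = 391 N·m counterclockwise.
Net load moment about support B = 2112 N·m counterclockwise.
Reaction R at support A is upward at 6.08 m, arm 4.26 m → moment R × 4.26 clockwise.
Στ = 0 ⇒ R × 4.26 = 2112 ⇒ R = 496 N.

R_A ≈ 496 N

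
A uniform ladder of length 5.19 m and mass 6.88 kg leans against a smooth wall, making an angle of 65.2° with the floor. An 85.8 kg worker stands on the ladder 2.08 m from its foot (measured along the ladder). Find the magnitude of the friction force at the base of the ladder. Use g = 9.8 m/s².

About the foot of the ladder:
Ladder weight 6.88×9.8 = 67.42 N acts at 2.595 m along the ladder; its horizontal arm is 2.595·cos65.2° = 1.088 m → τ = 73.35 N·m clockwise.
Worker: 85.8×9.8 = 840.8 N at 2.08 m → arm 0.8725 m → τ = 733.6 N·m clockwise.
Wall normal N acts horizontally at the top; its moment arm is the height L sinθ = 5.19·sin65.2° = 4.711 m, counterclockwise.
Setting net torque to zero: N × 4.711 = 807 → N = 171 N.
ΣFx = 0: friction at the foot balances the wall's push, so f = N_wall = 171 N.

f ≈ 171 N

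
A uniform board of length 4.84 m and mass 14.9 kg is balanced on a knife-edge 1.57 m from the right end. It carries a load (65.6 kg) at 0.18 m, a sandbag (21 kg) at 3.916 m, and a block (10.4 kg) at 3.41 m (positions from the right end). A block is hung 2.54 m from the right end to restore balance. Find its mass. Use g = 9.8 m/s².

m ≈ 10.4 kg

About the knife-edge (at 1.57 m from the right end):
Beam weight: 14.9 × 9.8 = 146 N down at 2.42 m → arm 0.85 m, τ = 146 × 0.85 = 124.1 N·m counterclockwise.
Load: 65.6 × 9.8 = 642.9 N down at 0.18 m → arm 1.39 m, τ = 642.9 × 1.39 = 893.6 N·m clockwise.
Sandbag: 21 × 9.8 = 205.8 N down at 3.916 m → arm 2.346 m, τ = 205.8 × 2.346 = 482.8 N·m counterclockwise.
Block: 10.4 × 9.8 = 101.9 N down at 3.41 m → arm 1.84 m, τ = 101.9 × 1.84 = 187.5 N·m counterclockwise.
Net moment of known loads = 99.2 N·m clockwise.
An unknown mass m at 2.54 m has arm 0.97 m; its moment is m·g·0.97 counterclockwise.
Setting net torque to zero: m × 9.8 × 0.97 = 99.2 → m = 99.2 / (9.8 × 0.97) = 10.4 kg.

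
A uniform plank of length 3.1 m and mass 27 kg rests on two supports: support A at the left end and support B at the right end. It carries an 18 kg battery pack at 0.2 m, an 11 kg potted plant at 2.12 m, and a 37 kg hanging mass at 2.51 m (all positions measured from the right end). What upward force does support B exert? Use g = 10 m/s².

R_B ≈ 409 N

Sum moments about support A (its reaction then has zero moment arm).
Beam weight: 27 × 10 = 270 N down at 1.55 m → arm 1.55 m, τ = 270 × 1.55 = 418.5 N·m clockwise.
Battery pack: 18 × 10 = 180 N down at 0.2 m → arm 2.9 m, τ = 180 × 2.9 = 522 N·m clockwise.
Potted plant: 11 × 10 = 110 N down at 2.12 m → arm 0.98 m, τ = 110 × 0.98 = 107.8 N·m clockwise.
Hanging mass: 37 × 10 = 370 N down at 2.51 m → arm 0.59 m, τ = 370 × 0.59 = 218.3 N·m clockwise.
Net load moment about support A = 1267 N·m clockwise.
Reaction R at support B is upward at 0 m, arm 3.1 m → moment R × 3.1 counterclockwise.
Balancing moments: R × 3.1 = 1267, giving R = 409 N.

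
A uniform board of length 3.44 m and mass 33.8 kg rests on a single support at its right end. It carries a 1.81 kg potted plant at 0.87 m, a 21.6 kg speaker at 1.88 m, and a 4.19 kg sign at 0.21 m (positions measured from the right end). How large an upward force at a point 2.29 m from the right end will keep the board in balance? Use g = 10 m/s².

About the right end:
Beam weight: 33.8 × 10 = 338 N down at 1.72 m → arm 1.72 m, τ = 338 × 1.72 = 581.4 N·m counterclockwise.
Potted plant: 1.81 × 10 = 18.1 N down at 0.87 m → arm 0.87 m, τ = 18.1 × 0.87 = 15.75 N·m counterclockwise.
Speaker: 21.6 × 10 = 216 N down at 1.88 m → arm 1.88 m, τ = 216 × 1.88 = 406.1 N·m counterclockwise.
Sign: 4.19 × 10 = 41.9 N down at 0.21 m → arm 0.21 m, τ = 41.9 × 0.21 = 8.799 N·m counterclockwise.
Net moment of the loads = 1012 N·m counterclockwise.
The upward force F acts at a point 2.29 m from the right end, arm 2.29 m, giving F × 2.29 clockwise.
Balancing moments: F × 2.29 = 1012, giving F = 1012 / 2.29 = 442 N.

F ≈ 442 N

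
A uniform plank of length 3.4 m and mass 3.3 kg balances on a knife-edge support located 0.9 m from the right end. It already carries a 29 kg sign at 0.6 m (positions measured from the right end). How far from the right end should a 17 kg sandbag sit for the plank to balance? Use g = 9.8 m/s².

Taking torques about the knife-edge support (at 0.9 m from the right end):
Beam weight: 3.3 × 9.8 = 32.34 N down at 1.7 m → arm 0.8 m, τ = 32.34 × 0.8 = 25.87 N·m counterclockwise.
Sign: 29 × 9.8 = 284.2 N down at 0.6 m → arm 0.3 m, τ = 284.2 × 0.3 = 85.26 N·m clockwise.
Net moment of existing loads = 59.39 N·m clockwise.
The sandbag weighs 17 × 9.8 = 166.6 N and must supply an equal counterclockwise moment, so its lever arm about the knife-edge support is 59.39 / 166.6 = 0.356 m.
That puts it at 0.9 + 0.356 = 1.26 m from the right end.

x ≈ 1.26 m from the right end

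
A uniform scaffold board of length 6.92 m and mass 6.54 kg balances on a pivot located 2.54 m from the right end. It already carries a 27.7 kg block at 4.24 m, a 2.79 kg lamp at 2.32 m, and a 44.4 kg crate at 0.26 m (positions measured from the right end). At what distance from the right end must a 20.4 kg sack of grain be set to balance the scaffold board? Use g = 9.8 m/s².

Take moments about the pivot (at 2.54 m from the right end).
Beam weight: 6.54 × 9.8 = 64.09 N down at 3.46 m → arm 0.92 m, τ = 64.09 × 0.92 = 58.96 N·m counterclockwise.
Block: 27.7 × 9.8 = 271.5 N down at 4.24 m → arm 1.7 m, τ = 271.5 × 1.7 = 461.6 N·m counterclockwise.
Lamp: 2.79 × 9.8 = 27.34 N down at 2.32 m → arm 0.22 m, τ = 27.34 × 0.22 = 6.015 N·m clockwise.
Crate: 44.4 × 9.8 = 435.1 N down at 0.26 m → arm 2.28 m, τ = 435.1 × 2.28 = 992 N·m clockwise.
Net moment of existing loads = 477.5 N·m clockwise.
The sack of grain weighs 20.4 × 9.8 = 199.9 N and must supply an equal counterclockwise moment, so its lever arm about the pivot is 477.5 / 199.9 = 2.39 m.
That puts it at 2.54 + 2.39 = 4.93 m from the right end.

x ≈ 4.93 m from the right end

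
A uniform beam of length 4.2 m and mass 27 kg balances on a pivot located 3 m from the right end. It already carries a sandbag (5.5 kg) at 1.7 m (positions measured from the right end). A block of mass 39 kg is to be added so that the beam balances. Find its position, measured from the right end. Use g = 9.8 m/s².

Taking torques about the pivot (at 3 m from the right end):
Beam weight: 27 × 9.8 = 264.6 N down at 2.1 m → arm 0.9 m, τ = 264.6 × 0.9 = 238.1 N·m clockwise.
Sandbag: 5.5 × 9.8 = 53.9 N down at 1.7 m → arm 1.3 m, τ = 53.9 × 1.3 = 70.07 N·m clockwise.
Net moment of existing loads = 308.2 N·m clockwise.
The block weighs 39 × 9.8 = 382.2 N and must supply an equal counterclockwise moment, so its lever arm about the pivot is 308.2 / 382.2 = 0.806 m.
That puts it at 3 + 0.806 = 3.81 m from the right end.

x ≈ 3.81 m from the right end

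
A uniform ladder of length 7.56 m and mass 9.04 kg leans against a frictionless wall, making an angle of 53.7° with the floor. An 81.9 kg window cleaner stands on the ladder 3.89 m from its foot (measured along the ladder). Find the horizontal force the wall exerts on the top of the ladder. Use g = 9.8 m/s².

N_wall ≈ 336 N

About the foot of the ladder:
Ladder weight 9.04×9.8 = 88.59 N acts at 3.78 m along the ladder; its horizontal arm is 3.78·cos53.7° = 2.238 m → τ = 198.3 N·m clockwise.
Window cleaner: 81.9×9.8 = 802.6 N at 3.89 m → arm 2.303 m → τ = 1848 N·m clockwise.
Wall normal N acts horizontally at the top; its moment arm is the height L sinθ = 7.56·sin53.7° = 6.093 m, counterclockwise.
Στ = 0 ⇒ N × 6.093 = 2046 ⇒ N = 336 N.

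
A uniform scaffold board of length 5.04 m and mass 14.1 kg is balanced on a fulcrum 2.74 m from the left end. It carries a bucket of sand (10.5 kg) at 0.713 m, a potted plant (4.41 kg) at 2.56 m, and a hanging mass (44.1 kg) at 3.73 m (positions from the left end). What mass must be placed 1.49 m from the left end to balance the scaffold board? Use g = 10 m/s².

m ≈ 14.8 kg

Choose the fulcrum (at 2.74 m from the left end) as the axis so the support reaction has zero arm there.
Beam weight: 14.1 × 10 = 141 N down at 2.52 m → arm 0.22 m, τ = 141 × 0.22 = 31.02 N·m counterclockwise.
Bucket of sand: 10.5 × 10 = 105 N down at 0.713 m → arm 2.027 m, τ = 105 × 2.027 = 212.8 N·m counterclockwise.
Potted plant: 4.41 × 10 = 44.1 N down at 2.56 m → arm 0.18 m, τ = 44.1 × 0.18 = 7.938 N·m counterclockwise.
Hanging mass: 44.1 × 10 = 441 N down at 3.73 m → arm 0.99 m, τ = 441 × 0.99 = 436.6 N·m clockwise.
Net moment of known loads = 184.8 N·m clockwise.
An unknown mass m at 1.49 m has arm 1.25 m; its moment is m·g·1.25 counterclockwise.
Balancing moments: m × 10 × 1.25 = 184.8, giving m = 184.8 / (10 × 1.25) = 14.8 kg.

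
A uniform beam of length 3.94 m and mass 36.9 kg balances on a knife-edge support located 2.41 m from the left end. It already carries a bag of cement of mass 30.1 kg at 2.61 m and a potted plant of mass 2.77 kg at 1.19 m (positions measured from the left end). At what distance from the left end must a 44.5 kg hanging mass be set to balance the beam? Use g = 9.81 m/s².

x ≈ 2.72 m from the left end

About the knife-edge support (at 2.41 m from the left end):
Beam weight: 36.9 × 9.81 = 362 N down at 1.97 m → arm 0.44 m, τ = 362 × 0.44 = 159.3 N·m counterclockwise.
Bag of cement: 30.1 × 9.81 = 295.3 N down at 2.61 m → arm 0.2 m, τ = 295.3 × 0.2 = 59.06 N·m clockwise.
Potted plant: 2.77 × 9.81 = 27.17 N down at 1.19 m → arm 1.22 m, τ = 27.17 × 1.22 = 33.15 N·m counterclockwise.
Net moment of existing loads = 133.4 N·m counterclockwise.
The hanging mass weighs 44.5 × 9.81 = 436.5 N and must supply an equal clockwise moment, so its lever arm about the knife-edge support is 133.4 / 436.5 = 0.306 m.
That puts it at 2.41 + 0.306 = 2.72 m from the left end.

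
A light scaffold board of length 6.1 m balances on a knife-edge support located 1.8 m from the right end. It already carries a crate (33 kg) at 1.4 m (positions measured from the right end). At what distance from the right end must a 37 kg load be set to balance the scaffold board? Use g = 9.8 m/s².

Sum moments about the knife-edge support (at 1.8 m from the right end) (the support reaction has zero arm there).
Crate: 33 × 9.8 = 323.4 N down at 1.4 m → arm 0.4 m, τ = 323.4 × 0.4 = 129.4 N·m clockwise.
Net moment of existing loads = 129.4 N·m clockwise.
The load weighs 37 × 9.8 = 362.6 N and must supply an equal counterclockwise moment, so its lever arm about the knife-edge support is 129.4 / 362.6 = 0.357 m.
That puts it at 1.8 + 0.357 = 2.16 m from the right end.

x ≈ 2.16 m from the right end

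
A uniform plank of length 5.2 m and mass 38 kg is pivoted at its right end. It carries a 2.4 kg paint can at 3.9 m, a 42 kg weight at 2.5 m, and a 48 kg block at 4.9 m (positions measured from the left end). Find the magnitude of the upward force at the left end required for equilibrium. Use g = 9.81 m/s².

About the right end:
Beam weight: 38 × 9.81 = 372.8 N down at 2.6 m → arm 2.6 m, τ = 372.8 × 2.6 = 969.3 N·m counterclockwise.
Paint can: 2.4 × 9.81 = 23.54 N down at 3.9 m → arm 1.3 m, τ = 23.54 × 1.3 = 30.6 N·m counterclockwise.
Weight: 42 × 9.81 = 412 N down at 2.5 m → arm 2.7 m, τ = 412 × 2.7 = 1112 N·m counterclockwise.
Block: 48 × 9.81 = 470.9 N down at 4.9 m → arm 0.3 m, τ = 470.9 × 0.3 = 141.3 N·m counterclockwise.
Net moment of the loads = 2253 N·m counterclockwise.
The upward force F acts at the left end, arm 5.2 m, giving F × 5.2 clockwise.
Στ = 0 ⇒ F × 5.2 = 2253 ⇒ F = 2253 / 5.2 = 433 N.

F ≈ 433 N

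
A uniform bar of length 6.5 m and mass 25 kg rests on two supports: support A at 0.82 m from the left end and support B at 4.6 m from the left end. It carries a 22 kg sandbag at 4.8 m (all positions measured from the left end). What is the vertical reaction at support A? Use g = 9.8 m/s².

Take moments about support B.
Beam weight: 25 × 9.8 = 245 N down at 3.25 m → arm 1.35 m, τ = 245 × 1.35 = 330.8 N·m counterclockwise.
Sandbag: 22 × 9.8 = 215.6 N down at 4.8 m → arm 0.2 m, τ = 215.6 × 0.2 = 43.12 N·m clockwise.
Net load moment about support B = 287.7 N·m counterclockwise.
Reaction R at support A is upward at 0.82 m, arm 3.78 m → moment R × 3.78 clockwise.
Στ = 0 ⇒ R × 3.78 = 287.7 ⇒ R = 76.1 N.

R_A ≈ 76.1 N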